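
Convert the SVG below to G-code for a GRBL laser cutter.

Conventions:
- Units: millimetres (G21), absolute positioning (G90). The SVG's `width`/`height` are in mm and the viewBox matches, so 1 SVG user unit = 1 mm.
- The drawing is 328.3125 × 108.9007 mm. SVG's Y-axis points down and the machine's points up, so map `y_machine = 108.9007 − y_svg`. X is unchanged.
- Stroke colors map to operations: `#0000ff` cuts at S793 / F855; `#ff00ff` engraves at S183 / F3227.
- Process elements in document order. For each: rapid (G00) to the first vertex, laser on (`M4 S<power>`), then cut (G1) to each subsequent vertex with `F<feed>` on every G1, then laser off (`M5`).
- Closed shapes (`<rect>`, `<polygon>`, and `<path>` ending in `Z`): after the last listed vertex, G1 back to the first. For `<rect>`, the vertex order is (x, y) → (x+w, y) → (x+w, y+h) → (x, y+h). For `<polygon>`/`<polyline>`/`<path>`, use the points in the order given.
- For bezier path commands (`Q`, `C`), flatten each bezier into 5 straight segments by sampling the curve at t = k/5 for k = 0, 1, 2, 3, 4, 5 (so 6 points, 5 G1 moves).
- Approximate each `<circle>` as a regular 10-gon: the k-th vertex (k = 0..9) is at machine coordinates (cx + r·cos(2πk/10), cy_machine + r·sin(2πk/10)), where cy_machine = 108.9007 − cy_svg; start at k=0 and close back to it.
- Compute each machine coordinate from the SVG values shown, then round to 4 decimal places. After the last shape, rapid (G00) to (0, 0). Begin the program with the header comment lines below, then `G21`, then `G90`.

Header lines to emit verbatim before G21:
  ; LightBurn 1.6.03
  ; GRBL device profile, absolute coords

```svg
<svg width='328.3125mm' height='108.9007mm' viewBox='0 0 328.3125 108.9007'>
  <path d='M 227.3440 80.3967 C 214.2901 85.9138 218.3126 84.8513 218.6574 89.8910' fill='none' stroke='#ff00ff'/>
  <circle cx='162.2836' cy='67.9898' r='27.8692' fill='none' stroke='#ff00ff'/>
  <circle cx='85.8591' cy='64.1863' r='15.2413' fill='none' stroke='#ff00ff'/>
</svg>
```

1 u = 1 mm; y_m = 108.9007 − y.

[1] `<path>` cubic bezier, #ff00ff→engrave S183 F3227: (227.3440,28.5040) → (221.3948,25.8818) → (218.5477,24.2301) → (217.8066,22.9399) → (218.1752,21.4027) → (218.6574,19.0097)

[2] `<circle>` circle, #ff00ff→engrave S183 F3227: (190.1528,40.9109) → (184.8303,57.2920) → (170.8957,67.4161) → (153.6715,67.4161) → (139.7369,57.2920) → (134.4144,40.9109) → (139.7369,24.5298) → (153.6715,14.4057) → (170.8957,14.4057) → (184.8303,24.5298) → (190.1528,40.9109) (closed)

[3] `<circle>` circle, #ff00ff→engrave S183 F3227: (101.1004,44.7144) → (98.1896,53.6730) → (90.5689,59.2097) → (81.1493,59.2097) → (73.5286,53.6730) → (70.6178,44.7144) → (73.5286,35.7558) → (81.1493,30.2191) → (90.5689,30.2191) → (98.1896,35.7558) → (101.1004,44.7144) (closed)

; LightBurn 1.6.03
; GRBL device profile, absolute coords
G21
G90
G00 X227.3440 Y28.5040
M4 S183
G1 X221.3948 Y25.8818 F3227
G1 X218.5477 Y24.2301 F3227
G1 X217.8066 Y22.9399 F3227
G1 X218.1752 Y21.4027 F3227
G1 X218.6574 Y19.0097 F3227
M5
G00 X190.1528 Y40.9109
M4 S183
G1 X184.8303 Y57.2920 F3227
G1 X170.8957 Y67.4161 F3227
G1 X153.6715 Y67.4161 F3227
G1 X139.7369 Y57.2920 F3227
G1 X134.4144 Y40.9109 F3227
G1 X139.7369 Y24.5298 F3227
G1 X153.6715 Y14.4057 F3227
G1 X170.8957 Y14.4057 F3227
G1 X184.8303 Y24.5298 F3227
G1 X190.1528 Y40.9109 F3227
M5
G00 X101.1004 Y44.7144
M4 S183
G1 X98.1896 Y53.6730 F3227
G1 X90.5689 Y59.2097 F3227
G1 X81.1493 Y59.2097 F3227
G1 X73.5286 Y53.6730 F3227
G1 X70.6178 Y44.7144 F3227
G1 X73.5286 Y35.7558 F3227
G1 X81.1493 Y30.2191 F3227
G1 X90.5689 Y30.2191 F3227
G1 X98.1896 Y35.7558 F3227
G1 X101.1004 Y44.7144 F3227
M5
G00 X0.0000 Y0.0000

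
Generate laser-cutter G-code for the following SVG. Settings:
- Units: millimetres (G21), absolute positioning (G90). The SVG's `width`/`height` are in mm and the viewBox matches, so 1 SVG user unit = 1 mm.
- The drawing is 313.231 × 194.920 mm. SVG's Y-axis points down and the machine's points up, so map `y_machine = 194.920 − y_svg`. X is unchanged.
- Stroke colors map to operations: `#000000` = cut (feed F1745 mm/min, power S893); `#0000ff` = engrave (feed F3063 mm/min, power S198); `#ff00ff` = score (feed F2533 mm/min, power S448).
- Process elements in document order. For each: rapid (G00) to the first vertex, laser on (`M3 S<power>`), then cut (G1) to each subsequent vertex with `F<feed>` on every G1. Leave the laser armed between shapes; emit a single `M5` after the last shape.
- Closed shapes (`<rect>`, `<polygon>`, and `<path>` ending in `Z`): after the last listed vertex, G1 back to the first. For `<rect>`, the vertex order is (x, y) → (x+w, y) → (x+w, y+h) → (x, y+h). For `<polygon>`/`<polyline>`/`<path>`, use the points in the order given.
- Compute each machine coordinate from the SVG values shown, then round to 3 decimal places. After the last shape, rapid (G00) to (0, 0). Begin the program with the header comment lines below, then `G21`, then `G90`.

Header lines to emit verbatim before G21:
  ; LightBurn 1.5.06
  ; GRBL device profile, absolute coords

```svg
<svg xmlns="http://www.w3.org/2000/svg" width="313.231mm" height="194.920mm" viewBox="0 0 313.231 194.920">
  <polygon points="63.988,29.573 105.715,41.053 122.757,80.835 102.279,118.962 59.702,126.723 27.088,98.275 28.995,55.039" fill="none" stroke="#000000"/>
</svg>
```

; LightBurn 1.5.06
; GRBL device profile, absolute coords
G21
G90
G00 X63.988 Y165.347
M3 S893
G1 X105.715 Y153.867 F1745
G1 X122.757 Y114.085 F1745
G1 X102.279 Y75.958 F1745
G1 X59.702 Y68.197 F1745
G1 X27.088 Y96.645 F1745
G1 X28.995 Y139.881 F1745
G1 X63.988 Y165.347 F1745
M5
G00 X0.000 Y0.000

viewBox `0 0 313.231 194.920` with mm width/height → 1 unit = 1 mm. Flip: y_m = 194.920 − y_svg.

**Shape 1** — `<polygon>` regular polygon, stroke `#000000` → cut (S893, F1745). Machine vertices: (63.988,165.347) → (105.715,153.867) → (122.757,114.085) → (102.279,75.958) → (59.702,68.197) → (27.088,96.645) → (28.995,139.881) → (63.988,165.347). Closed: final G1 returns to the first vertex.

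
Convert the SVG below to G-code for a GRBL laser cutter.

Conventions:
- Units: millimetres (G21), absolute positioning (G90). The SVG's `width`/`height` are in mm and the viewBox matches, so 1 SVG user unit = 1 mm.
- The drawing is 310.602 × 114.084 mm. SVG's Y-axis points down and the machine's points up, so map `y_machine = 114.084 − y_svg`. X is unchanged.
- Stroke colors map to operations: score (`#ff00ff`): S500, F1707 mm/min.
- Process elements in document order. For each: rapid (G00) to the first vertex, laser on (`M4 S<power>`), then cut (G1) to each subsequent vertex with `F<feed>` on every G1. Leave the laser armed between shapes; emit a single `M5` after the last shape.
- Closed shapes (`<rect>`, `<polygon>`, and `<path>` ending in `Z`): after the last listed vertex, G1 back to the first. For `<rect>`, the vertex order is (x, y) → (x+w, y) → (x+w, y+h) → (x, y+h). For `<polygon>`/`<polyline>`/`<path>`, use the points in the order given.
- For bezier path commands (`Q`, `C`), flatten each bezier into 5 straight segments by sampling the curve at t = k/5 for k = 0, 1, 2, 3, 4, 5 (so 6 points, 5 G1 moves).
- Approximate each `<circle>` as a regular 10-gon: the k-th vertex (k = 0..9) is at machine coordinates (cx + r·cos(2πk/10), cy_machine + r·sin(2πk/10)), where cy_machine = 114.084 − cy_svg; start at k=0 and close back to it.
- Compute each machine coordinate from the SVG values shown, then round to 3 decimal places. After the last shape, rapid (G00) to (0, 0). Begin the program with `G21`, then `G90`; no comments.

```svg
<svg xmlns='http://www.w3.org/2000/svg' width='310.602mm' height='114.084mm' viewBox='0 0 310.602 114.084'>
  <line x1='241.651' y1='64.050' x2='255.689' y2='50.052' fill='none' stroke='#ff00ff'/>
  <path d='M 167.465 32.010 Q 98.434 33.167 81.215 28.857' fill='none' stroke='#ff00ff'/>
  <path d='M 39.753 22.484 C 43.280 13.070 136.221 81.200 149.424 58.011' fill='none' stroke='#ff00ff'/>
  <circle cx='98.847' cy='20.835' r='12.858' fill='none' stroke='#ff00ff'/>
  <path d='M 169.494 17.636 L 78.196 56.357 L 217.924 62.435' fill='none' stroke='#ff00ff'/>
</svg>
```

G21
G90
G00 X241.651 Y50.034
M4 S500
G1 X255.689 Y64.032 F1707
G00 X167.465 Y82.074
M4 S500
G1 X141.925 Y81.830 F1707
G1 X120.530 Y82.023 F1707
G1 X103.280 Y82.654 F1707
G1 X90.175 Y83.722 F1707
G1 X81.215 Y85.227 F1707
G00 X39.753 Y91.600
M4 S500
G1 X51.246 Y89.294 F1707
G1 X76.078 Y76.483 F1707
G1 X106.132 Y61.272 F1707
G1 X133.287 Y51.767 F1707
G1 X149.424 Y56.073 F1707
G00 X111.705 Y93.249
M4 S500
G1 X109.249 Y100.807 F1707
G1 X102.820 Y105.478 F1707
G1 X94.874 Y105.478 F1707
G1 X88.445 Y100.807 F1707
G1 X85.989 Y93.249 F1707
G1 X88.445 Y85.691 F1707
G1 X94.874 Y81.020 F1707
G1 X102.820 Y81.020 F1707
G1 X109.249 Y85.691 F1707
G1 X111.705 Y93.249 F1707
G00 X169.494 Y96.448
M4 S500
G1 X78.196 Y57.727 F1707
G1 X217.924 Y51.649 F1707
M5
G00 X0.000 Y0.000

viewBox `0 0 310.602 114.084` with mm width/height → 1 unit = 1 mm. Flip: y_m = 114.084 − y_svg.

**Shape 1** — `<line>` line segment, stroke `#ff00ff` → score (S500, F1707). Machine vertices: (241.651,50.034) → (255.689,64.032). Open path.

**Shape 2** — `<path>` quadratic bezier, stroke `#ff00ff` → score (S500, F1707). Control points (SVG): P0=(167.465,32.010), P1=(98.434,33.167), P2=(81.215,28.857); sampled at t=k/5. Machine vertices: (167.465,82.074) → (141.925,81.830) → (120.530,82.023) → (103.280,82.654) → (90.175,83.722) → (81.215,85.227). Open path.

**Shape 3** — `<path>` cubic bezier, stroke `#ff00ff` → score (S500, F1707). Control points (SVG): P0=(39.753,22.484), P1=(43.280,13.070), P2=(136.221,81.200), P3=(149.424,58.011); sampled at t=k/5. Machine vertices: (39.753,91.600) → (51.246,89.294) → (76.078,76.483) → (106.132,61.272) → (133.287,51.767) → (149.424,56.073). Open path.

**Shape 4** — `<circle>` circle, stroke `#ff00ff` → score (S500, F1707). Machine vertices: (111.705,93.249) → (109.249,100.807) → (102.820,105.478) → (94.874,105.478) → (88.445,100.807) → (85.989,93.249) → (88.445,85.691) → (94.874,81.020) → (102.820,81.020) → (109.249,85.691) → (111.705,93.249). Closed: final G1 returns to the first vertex.

**Shape 5** — `<path>` open polyline, stroke `#ff00ff` → score (S500, F1707). Machine vertices: (169.494,96.448) → (78.196,57.727) → (217.924,51.649). Open path.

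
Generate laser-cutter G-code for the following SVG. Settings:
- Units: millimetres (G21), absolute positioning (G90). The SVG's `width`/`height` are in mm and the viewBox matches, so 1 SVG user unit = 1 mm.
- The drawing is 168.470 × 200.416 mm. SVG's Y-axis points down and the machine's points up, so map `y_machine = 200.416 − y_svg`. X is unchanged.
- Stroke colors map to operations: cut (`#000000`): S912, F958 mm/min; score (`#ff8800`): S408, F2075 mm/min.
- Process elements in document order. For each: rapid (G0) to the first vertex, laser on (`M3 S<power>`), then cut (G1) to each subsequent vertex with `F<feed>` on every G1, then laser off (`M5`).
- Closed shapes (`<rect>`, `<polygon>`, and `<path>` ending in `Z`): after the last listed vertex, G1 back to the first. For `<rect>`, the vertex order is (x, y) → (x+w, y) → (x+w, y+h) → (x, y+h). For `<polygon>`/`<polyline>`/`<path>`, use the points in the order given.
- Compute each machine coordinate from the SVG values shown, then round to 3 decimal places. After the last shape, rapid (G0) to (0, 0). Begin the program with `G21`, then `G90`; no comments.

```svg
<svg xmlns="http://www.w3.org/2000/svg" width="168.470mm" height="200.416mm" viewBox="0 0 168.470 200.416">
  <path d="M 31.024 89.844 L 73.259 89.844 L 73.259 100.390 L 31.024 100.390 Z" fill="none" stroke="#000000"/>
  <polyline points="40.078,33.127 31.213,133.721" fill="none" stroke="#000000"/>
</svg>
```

G21
G90
G0 X31.024 Y110.572
M3 S912
G1 X73.259 Y110.572 F958
G1 X73.259 Y100.026 F958
G1 X31.024 Y100.026 F958
G1 X31.024 Y110.572 F958
M5
G0 X40.078 Y167.289
M3 S912
G1 X31.213 Y66.695 F958
M5
G0 X0.000 Y0.000

1 u = 1 mm; y_m = 200.416 − y.

[1] `<path>` rectangle, #000000→cut S912 F958: (31.024,110.572) → (73.259,110.572) → (73.259,100.026) → (31.024,100.026) → (31.024,110.572) (closed)

[2] `<polyline>` line segment, #000000→cut S912 F958: (40.078,167.289) → (31.213,66.695)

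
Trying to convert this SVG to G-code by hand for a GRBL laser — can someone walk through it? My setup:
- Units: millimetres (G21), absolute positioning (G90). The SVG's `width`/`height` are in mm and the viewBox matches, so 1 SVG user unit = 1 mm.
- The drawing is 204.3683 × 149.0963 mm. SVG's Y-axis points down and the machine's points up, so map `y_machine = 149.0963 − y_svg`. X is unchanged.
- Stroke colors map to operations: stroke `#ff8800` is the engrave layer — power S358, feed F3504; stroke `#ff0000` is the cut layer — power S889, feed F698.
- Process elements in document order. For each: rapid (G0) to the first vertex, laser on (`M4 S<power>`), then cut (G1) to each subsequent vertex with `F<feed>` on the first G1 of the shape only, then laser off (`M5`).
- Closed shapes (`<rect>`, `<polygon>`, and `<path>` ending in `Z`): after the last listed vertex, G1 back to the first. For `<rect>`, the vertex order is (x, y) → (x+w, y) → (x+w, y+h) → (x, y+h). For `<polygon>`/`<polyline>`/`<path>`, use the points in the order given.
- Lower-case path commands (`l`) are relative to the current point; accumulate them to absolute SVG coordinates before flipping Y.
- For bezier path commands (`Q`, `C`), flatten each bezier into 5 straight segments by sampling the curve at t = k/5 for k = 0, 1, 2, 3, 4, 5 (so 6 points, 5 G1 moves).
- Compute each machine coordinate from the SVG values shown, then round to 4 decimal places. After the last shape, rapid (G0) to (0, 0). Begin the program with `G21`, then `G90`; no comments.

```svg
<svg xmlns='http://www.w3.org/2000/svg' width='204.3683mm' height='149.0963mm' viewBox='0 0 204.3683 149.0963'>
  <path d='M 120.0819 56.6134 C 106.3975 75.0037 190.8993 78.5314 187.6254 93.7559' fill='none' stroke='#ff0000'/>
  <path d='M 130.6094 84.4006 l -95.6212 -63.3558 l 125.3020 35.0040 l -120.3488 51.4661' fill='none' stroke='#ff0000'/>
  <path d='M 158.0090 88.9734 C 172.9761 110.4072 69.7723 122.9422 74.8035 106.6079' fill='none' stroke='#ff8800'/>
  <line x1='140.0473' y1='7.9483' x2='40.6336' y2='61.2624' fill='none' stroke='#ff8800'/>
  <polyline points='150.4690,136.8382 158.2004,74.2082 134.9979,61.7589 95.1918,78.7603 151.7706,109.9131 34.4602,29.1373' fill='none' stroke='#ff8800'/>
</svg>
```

viewBox `0 0 204.3683 149.0963` with mm width/height → 1 unit = 1 mm. Flip: y_m = 149.0963 − y_svg.

**Shape 1** — `<path>` cubic bezier, stroke `#ff0000` → cut (S889, F698). Control points (SVG): P0=(120.0819,56.6134), P1=(106.3975,75.0037), P2=(190.8993,78.5314), P3=(187.6254,93.7559); sampled at t=k/5. Machine vertices: (120.0819,92.4829) → (122.1659,83.0198) → (138.8884,75.8488) → (161.3233,69.6951) → (180.5444,63.2840) → (187.6254,55.3404). Open path.

**Shape 2** — `<path>` open polyline, stroke `#ff0000` → cut (S889, F698). Machine vertices: (130.6094,64.6957) → (34.9882,128.0515) → (160.2902,93.0475) → (39.9414,41.5814). Open path.

**Shape 3** — `<path>` cubic bezier, stroke `#ff8800` → engrave (S358, F3504). Control points (SVG): P0=(158.0090,88.9734), P1=(172.9761,110.4072), P2=(69.7723,122.9422), P3=(74.8035,106.6079); sampled at t=k/5. Machine vertices: (158.0090,60.1229) → (154.6200,48.4902) → (133.7375,39.9519) → (106.2289,35.4664) → (82.9617,35.9924) → (74.8035,42.4884). Open path.

**Shape 4** — `<line>` line segment, stroke `#ff8800` → engrave (S358, F3504). Machine vertices: (140.0473,141.1480) → (40.6336,87.8339). Open path.

**Shape 5** — `<polyline>` open polyline, stroke `#ff8800` → engrave (S358, F3504). Machine vertices: (150.4690,12.2581) → (158.2004,74.8881) → (134.9979,87.3374) → (95.1918,70.3360) → (151.7706,39.1832) → (34.4602,119.9590). Open path.

G21
G90
G0 X120.0819 Y92.4829
M4 S889
G1 X122.1659 Y83.0198 F698
G1 X138.8884 Y75.8488
G1 X161.3233 Y69.6951
G1 X180.5444 Y63.2840
G1 X187.6254 Y55.3404
M5
G0 X130.6094 Y64.6957
M4 S889
G1 X34.9882 Y128.0515 F698
G1 X160.2902 Y93.0475
G1 X39.9414 Y41.5814
M5
G0 X158.0090 Y60.1229
M4 S358
G1 X154.6200 Y48.4902 F3504
G1 X133.7375 Y39.9519
G1 X106.2289 Y35.4664
G1 X82.9617 Y35.9924
G1 X74.8035 Y42.4884
M5
G0 X140.0473 Y141.1480
M4 S358
G1 X40.6336 Y87.8339 F3504
M5
G0 X150.4690 Y12.2581
M4 S358
G1 X158.2004 Y74.8881 F3504
G1 X134.9979 Y87.3374
G1 X95.1918 Y70.3360
G1 X151.7706 Y39.1832
G1 X34.4602 Y119.9590
M5
G0 X0.0000 Y0.0000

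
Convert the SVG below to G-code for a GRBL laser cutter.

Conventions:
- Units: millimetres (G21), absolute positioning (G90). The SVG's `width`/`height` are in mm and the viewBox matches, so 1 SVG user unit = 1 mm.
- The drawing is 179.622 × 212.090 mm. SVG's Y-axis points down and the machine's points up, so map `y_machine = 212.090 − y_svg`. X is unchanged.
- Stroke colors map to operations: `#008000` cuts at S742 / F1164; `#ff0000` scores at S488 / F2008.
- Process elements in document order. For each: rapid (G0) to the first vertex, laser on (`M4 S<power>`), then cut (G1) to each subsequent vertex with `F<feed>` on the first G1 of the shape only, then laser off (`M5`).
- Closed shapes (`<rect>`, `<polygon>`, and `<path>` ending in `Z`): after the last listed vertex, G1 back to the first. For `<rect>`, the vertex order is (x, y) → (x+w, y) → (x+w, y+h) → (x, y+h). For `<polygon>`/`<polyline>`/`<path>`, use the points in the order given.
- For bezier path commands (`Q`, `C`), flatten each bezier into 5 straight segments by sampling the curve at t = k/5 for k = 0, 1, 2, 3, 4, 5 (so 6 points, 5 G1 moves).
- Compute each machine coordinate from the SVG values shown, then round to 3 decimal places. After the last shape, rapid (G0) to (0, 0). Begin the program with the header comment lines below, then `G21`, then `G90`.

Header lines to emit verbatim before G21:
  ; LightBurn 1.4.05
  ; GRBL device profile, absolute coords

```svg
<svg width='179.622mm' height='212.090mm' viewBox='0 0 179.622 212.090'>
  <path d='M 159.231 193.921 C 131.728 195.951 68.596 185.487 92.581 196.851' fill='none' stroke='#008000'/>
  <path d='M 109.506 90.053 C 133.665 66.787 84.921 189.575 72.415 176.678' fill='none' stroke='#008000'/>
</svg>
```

; LightBurn 1.4.05
; GRBL device profile, absolute coords
G21
G90
G0 X159.231 Y18.169
M4 S742
G1 X139.436 Y18.176 F1164
G1 X116.981 Y19.534
G1 X97.759 Y20.595
G1 X87.662 Y19.713
G1 X92.581 Y15.239
M5
G0 X109.506 Y122.037
M4 S742
G1 X116.126 Y120.724 F1164
G1 X110.488 Y97.882
G1 X97.831 Y67.033
G1 X83.394 Y41.702
G1 X72.415 Y35.412
M5
G0 X0.000 Y0.000

viewBox `0 0 179.622 212.090` with mm width/height → 1 unit = 1 mm. Flip: y_m = 212.090 − y_svg.

**Shape 1** — `<path>` cubic bezier, stroke `#008000` → cut (S742, F1164). Control points (SVG): P0=(159.231,193.921), P1=(131.728,195.951), P2=(68.596,185.487), P3=(92.581,196.851); sampled at t=k/5. Machine vertices: (159.231,18.169) → (139.436,18.176) → (116.981,19.534) → (97.759,20.595) → (87.662,19.713) → (92.581,15.239). Open path.

**Shape 2** — `<path>` cubic bezier, stroke `#008000` → cut (S742, F1164). Control points (SVG): P0=(109.506,90.053), P1=(133.665,66.787), P2=(84.921,189.575), P3=(72.415,176.678); sampled at t=k/5. Machine vertices: (109.506,122.037) → (116.126,120.724) → (110.488,97.882) → (97.831,67.033) → (83.394,41.702) → (72.415,35.412). Open path.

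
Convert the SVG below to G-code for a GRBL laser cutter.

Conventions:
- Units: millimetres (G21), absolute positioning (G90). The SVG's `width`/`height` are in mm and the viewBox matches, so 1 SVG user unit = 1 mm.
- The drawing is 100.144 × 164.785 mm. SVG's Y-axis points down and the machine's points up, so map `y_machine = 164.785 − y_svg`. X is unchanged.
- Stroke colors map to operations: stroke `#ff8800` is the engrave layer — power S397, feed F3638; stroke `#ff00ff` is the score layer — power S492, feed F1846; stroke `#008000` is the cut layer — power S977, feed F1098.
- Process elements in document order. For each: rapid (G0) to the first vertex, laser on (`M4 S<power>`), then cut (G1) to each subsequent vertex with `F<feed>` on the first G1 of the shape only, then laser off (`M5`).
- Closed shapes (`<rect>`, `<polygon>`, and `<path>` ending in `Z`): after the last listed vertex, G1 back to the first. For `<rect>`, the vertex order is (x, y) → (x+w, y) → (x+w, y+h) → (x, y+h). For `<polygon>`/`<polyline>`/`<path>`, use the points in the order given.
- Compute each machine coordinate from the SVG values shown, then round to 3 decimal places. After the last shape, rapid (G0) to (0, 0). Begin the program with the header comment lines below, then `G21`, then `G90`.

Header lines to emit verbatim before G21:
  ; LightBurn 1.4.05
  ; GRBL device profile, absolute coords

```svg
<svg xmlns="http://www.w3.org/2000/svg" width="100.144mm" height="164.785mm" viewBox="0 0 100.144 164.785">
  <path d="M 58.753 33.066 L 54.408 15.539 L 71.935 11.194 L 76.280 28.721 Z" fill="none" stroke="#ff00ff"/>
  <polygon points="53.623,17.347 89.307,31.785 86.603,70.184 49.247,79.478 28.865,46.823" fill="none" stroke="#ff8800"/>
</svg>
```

; LightBurn 1.4.05
; GRBL device profile, absolute coords
G21
G90
G0 X58.753 Y131.719
M4 S492
G1 X54.408 Y149.246 F1846
G1 X71.935 Y153.591
G1 X76.280 Y136.064
G1 X58.753 Y131.719
M5
G0 X53.623 Y147.438
M4 S397
G1 X89.307 Y133.000 F3638
G1 X86.603 Y94.601
G1 X49.247 Y85.307
G1 X28.865 Y117.962
G1 X53.623 Y147.438
M5
G0 X0.000 Y0.000

viewBox `0 0 100.144 164.785` with mm width/height → 1 unit = 1 mm. Flip: y_m = 164.785 − y_svg.

**Shape 1** — `<path>` regular polygon, stroke `#ff00ff` → score (S492, F1846). Machine vertices: (58.753,131.719) → (54.408,149.246) → (71.935,153.591) → (76.280,136.064) → (58.753,131.719). Closed: final G1 returns to the first vertex.

**Shape 2** — `<polygon>` regular polygon, stroke `#ff8800` → engrave (S397, F3638). Machine vertices: (53.623,147.438) → (89.307,133.000) → (86.603,94.601) → (49.247,85.307) → (28.865,117.962) → (53.623,147.438). Closed: final G1 returns to the first vertex.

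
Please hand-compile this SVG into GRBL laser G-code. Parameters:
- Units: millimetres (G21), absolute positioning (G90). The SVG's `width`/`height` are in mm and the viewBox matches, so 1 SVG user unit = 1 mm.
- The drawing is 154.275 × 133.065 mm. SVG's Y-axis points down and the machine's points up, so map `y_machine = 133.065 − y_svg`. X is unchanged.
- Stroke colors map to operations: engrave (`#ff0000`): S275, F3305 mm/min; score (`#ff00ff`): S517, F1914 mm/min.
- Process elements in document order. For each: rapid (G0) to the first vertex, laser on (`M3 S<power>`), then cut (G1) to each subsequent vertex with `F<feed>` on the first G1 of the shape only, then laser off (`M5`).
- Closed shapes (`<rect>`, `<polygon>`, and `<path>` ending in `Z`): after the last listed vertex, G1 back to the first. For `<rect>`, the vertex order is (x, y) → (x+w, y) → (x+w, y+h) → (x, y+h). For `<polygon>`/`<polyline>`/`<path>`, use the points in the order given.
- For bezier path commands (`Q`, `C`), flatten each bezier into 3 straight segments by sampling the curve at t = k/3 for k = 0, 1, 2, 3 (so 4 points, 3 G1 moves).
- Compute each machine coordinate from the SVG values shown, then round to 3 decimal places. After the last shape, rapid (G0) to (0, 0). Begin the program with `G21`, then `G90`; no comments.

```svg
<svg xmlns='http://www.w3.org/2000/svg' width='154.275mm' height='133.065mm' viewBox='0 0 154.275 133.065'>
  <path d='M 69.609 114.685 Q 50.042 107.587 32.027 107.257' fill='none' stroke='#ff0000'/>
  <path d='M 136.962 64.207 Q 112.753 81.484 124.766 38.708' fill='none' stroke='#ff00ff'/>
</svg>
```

viewBox `0 0 154.275 133.065` with mm width/height → 1 unit = 1 mm. Flip: y_m = 133.065 − y_svg.

**Shape 1** — `<path>` quadratic bezier, stroke `#ff0000` → engrave (S275, F3305). Control points (SVG): P0=(69.609,114.685), P1=(50.042,107.587), P2=(32.027,107.257); sampled at t=k/3. Machine vertices: (69.609,18.380) → (56.737,22.360) → (44.209,24.836) → (32.027,25.808). Open path.

**Shape 2** — `<path>` quadratic bezier, stroke `#ff00ff` → score (S517, F1914). Control points (SVG): P0=(136.962,64.207), P1=(112.753,81.484), P2=(124.766,38.708); sampled at t=k/3. Machine vertices: (136.962,68.858) → (124.847,64.013) → (120.782,72.512) → (124.766,94.357). Open path.

G21
G90
G0 X69.609 Y18.380
M3 S275
G1 X56.737 Y22.360 F3305
G1 X44.209 Y24.836
G1 X32.027 Y25.808
M5
G0 X136.962 Y68.858
M3 S517
G1 X124.847 Y64.013 F1914
G1 X120.782 Y72.512
G1 X124.766 Y94.357
M5
G0 X0.000 Y0.000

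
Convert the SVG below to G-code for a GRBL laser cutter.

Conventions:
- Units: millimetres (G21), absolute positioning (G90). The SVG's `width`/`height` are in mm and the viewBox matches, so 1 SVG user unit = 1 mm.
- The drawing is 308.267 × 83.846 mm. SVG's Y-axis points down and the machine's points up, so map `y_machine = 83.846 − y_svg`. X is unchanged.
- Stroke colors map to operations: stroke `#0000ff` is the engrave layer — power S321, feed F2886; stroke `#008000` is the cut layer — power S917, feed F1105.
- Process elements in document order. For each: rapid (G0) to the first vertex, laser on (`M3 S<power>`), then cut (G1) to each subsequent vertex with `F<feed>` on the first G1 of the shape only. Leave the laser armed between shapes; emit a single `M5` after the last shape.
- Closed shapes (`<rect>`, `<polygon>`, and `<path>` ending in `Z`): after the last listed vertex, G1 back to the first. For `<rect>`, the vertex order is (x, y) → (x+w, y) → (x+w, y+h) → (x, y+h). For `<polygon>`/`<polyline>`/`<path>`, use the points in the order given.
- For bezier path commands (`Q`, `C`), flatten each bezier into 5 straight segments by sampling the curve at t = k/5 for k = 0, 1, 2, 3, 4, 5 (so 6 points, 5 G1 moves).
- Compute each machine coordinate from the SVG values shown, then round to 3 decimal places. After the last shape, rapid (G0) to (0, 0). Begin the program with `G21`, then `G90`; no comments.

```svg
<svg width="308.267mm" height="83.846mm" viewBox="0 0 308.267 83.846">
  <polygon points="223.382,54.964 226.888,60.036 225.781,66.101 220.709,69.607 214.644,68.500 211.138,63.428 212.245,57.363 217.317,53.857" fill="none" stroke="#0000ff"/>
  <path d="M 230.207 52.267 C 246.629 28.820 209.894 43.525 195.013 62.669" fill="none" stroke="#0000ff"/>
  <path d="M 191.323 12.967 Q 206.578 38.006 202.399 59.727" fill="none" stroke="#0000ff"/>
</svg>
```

Since the viewBox matches the mm dimensions, user units are millimetres directly. The only transform is the Y-flip y_m = 83.846 − y_svg.

Shape 1 is a regular polygon drawn with `<polygon>`. Its stroke #0000ff means engrave at S321, F2886. After flipping Y the toolpath is (223.382,28.882) → (226.888,23.810) → (225.781,17.745) → (220.709,14.239) → (214.644,15.346) → (211.138,20.418) → (212.245,26.483) → (217.317,29.989) → (223.382,28.882), returning to the start.

Shape 2 is a cubic bezier drawn with `<path>`. Its stroke #0000ff means engrave at S321, F2886. After flipping Y the toolpath is (230.207,31.579) → (234.281,41.339) → (229.199,43.560) → (218.559,39.861) → (205.964,31.861) → (195.013,21.177).

Shape 3 is a quadratic bezier drawn with `<path>`. Its stroke #0000ff means engrave at S321, F2886. After flipping Y the toolpath is (191.323,70.879) → (196.648,60.996) → (200.418,51.379) → (202.633,42.027) → (203.293,32.940) → (202.399,24.119).

G21
G90
G0 X223.382 Y28.882
M3 S321
G1 X226.888 Y23.810 F2886
G1 X225.781 Y17.745
G1 X220.709 Y14.239
G1 X214.644 Y15.346
G1 X211.138 Y20.418
G1 X212.245 Y26.483
G1 X217.317 Y29.989
G1 X223.382 Y28.882
G0 X230.207 Y31.579
M3 S321
G1 X234.281 Y41.339 F2886
G1 X229.199 Y43.560
G1 X218.559 Y39.861
G1 X205.964 Y31.861
G1 X195.013 Y21.177
G0 X191.323 Y70.879
M3 S321
G1 X196.648 Y60.996 F2886
G1 X200.418 Y51.379
G1 X202.633 Y42.027
G1 X203.293 Y32.940
G1 X202.399 Y24.119
M5
G0 X0.000 Y0.000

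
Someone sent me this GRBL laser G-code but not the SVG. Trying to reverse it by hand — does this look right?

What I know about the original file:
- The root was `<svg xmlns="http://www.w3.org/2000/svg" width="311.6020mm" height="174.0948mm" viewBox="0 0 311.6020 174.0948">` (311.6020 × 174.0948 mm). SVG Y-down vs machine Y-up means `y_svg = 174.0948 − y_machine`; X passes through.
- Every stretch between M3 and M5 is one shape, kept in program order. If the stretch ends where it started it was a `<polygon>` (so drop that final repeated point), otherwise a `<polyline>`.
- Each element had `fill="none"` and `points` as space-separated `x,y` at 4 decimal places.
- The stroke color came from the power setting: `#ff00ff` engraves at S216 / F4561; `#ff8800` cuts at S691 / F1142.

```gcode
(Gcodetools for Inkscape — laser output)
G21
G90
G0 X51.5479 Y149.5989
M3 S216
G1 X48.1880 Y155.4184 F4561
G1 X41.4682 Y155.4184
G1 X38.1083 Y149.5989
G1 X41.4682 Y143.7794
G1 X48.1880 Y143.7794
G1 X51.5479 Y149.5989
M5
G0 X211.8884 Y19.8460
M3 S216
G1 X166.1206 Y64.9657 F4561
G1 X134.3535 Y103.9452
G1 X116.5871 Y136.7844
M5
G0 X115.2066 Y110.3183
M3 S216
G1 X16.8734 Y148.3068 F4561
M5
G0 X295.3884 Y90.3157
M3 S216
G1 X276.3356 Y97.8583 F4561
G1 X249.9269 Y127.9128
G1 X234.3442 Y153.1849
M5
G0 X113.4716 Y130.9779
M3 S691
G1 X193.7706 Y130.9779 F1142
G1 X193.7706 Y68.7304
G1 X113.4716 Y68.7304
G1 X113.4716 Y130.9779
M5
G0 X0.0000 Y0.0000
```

<svg xmlns="http://www.w3.org/2000/svg" width="311.6020mm" height="174.0948mm" viewBox="0 0 311.6020 174.0948">
  <polygon points="51.5479,24.4959 48.1880,18.6764 41.4682,18.6764 38.1083,24.4959 41.4682,30.3154 48.1880,30.3154" fill="none" stroke="#ff00ff"/>
  <polyline points="211.8884,154.2488 166.1206,109.1291 134.3535,70.1496 116.5871,37.3104" fill="none" stroke="#ff00ff"/>
  <polyline points="115.2066,63.7765 16.8734,25.7880" fill="none" stroke="#ff00ff"/>
  <polyline points="295.3884,83.7791 276.3356,76.2365 249.9269,46.1820 234.3442,20.9099" fill="none" stroke="#ff00ff"/>
  <polygon points="113.4716,43.1169 193.7706,43.1169 193.7706,105.3644 113.4716,105.3644" fill="none" stroke="#ff8800"/>
</svg>

y_svg = 174.0948 − y_m.

[1] S216→`#ff00ff` (engrave); closed run; points: 51.5479,24.4959 48.1880,18.6764 41.4682,18.6764 38.1083,24.4959 41.4682,30.3154 48.1880,30.3154

[2] S216→`#ff00ff` (engrave); open run; points: 211.8884,154.2488 166.1206,109.1291 134.3535,70.1496 116.5871,37.3104

[3] S216→`#ff00ff` (engrave); open run; points: 115.2066,63.7765 16.8734,25.7880

[4] S216→`#ff00ff` (engrave); open run; points: 295.3884,83.7791 276.3356,76.2365 249.9269,46.1820 234.3442,20.9099

[5] S691→`#ff8800` (cut); closed run; points: 113.4716,43.1169 193.7706,43.1169 193.7706,105.3644 113.4716,105.3644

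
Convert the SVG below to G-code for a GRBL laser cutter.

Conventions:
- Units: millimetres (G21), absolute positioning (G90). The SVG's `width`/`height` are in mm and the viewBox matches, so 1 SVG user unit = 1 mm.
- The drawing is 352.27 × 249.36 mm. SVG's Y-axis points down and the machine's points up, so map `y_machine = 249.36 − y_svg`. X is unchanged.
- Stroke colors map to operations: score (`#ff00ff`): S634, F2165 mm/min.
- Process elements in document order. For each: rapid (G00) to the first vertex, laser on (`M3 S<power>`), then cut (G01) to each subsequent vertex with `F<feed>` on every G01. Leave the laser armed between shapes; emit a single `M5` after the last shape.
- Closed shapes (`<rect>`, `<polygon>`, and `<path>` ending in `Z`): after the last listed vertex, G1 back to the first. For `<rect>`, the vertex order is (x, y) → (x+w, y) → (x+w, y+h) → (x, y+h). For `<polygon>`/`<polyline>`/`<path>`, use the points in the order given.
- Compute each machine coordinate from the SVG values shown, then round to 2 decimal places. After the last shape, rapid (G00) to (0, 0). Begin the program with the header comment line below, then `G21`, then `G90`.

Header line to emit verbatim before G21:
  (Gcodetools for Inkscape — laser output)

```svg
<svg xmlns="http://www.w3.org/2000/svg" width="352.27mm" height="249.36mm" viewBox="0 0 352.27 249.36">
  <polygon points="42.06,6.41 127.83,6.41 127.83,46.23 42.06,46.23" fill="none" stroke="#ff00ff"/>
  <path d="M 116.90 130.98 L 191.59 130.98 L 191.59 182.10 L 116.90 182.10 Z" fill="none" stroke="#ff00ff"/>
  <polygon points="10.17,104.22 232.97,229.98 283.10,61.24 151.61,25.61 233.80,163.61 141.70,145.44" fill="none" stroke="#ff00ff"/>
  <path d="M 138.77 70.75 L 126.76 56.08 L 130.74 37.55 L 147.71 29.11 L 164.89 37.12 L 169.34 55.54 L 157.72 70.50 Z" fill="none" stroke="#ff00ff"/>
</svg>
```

1 u = 1 mm; y_m = 249.36 − y.

[1] `<polygon>` rectangle, #ff00ff→score S634 F2165: (42.06,242.95) → (127.83,242.95) → (127.83,203.13) → (42.06,203.13) → (42.06,242.95) (closed)

[2] `<path>` rectangle, #ff00ff→score S634 F2165: (116.90,118.38) → (191.59,118.38) → (191.59,67.26) → (116.90,67.26) → (116.90,118.38) (closed)

[3] `<polygon>` closed polygon, #ff00ff→score S634 F2165: (10.17,145.14) → (232.97,19.38) → (283.10,188.12) → (151.61,223.75) → (233.80,85.75) → (141.70,103.92) → (10.17,145.14) (closed)

[4] `<path>` regular polygon, #ff00ff→score S634 F2165: (138.77,178.61) → (126.76,193.28) → (130.74,211.81) → (147.71,220.25) → (164.89,212.24) → (169.34,193.82) → (157.72,178.86) → (138.77,178.61) (closed)

(Gcodetools for Inkscape — laser output)
G21
G90
G00 X42.06 Y242.95
M3 S634
G01 X127.83 Y242.95 F2165
G01 X127.83 Y203.13 F2165
G01 X42.06 Y203.13 F2165
G01 X42.06 Y242.95 F2165
G00 X116.90 Y118.38
M3 S634
G01 X191.59 Y118.38 F2165
G01 X191.59 Y67.26 F2165
G01 X116.90 Y67.26 F2165
G01 X116.90 Y118.38 F2165
G00 X10.17 Y145.14
M3 S634
G01 X232.97 Y19.38 F2165
G01 X283.10 Y188.12 F2165
G01 X151.61 Y223.75 F2165
G01 X233.80 Y85.75 F2165
G01 X141.70 Y103.92 F2165
G01 X10.17 Y145.14 F2165
G00 X138.77 Y178.61
M3 S634
G01 X126.76 Y193.28 F2165
G01 X130.74 Y211.81 F2165
G01 X147.71 Y220.25 F2165
G01 X164.89 Y212.24 F2165
G01 X169.34 Y193.82 F2165
G01 X157.72 Y178.86 F2165
G01 X138.77 Y178.61 F2165
M5
G00 X0.00 Y0.00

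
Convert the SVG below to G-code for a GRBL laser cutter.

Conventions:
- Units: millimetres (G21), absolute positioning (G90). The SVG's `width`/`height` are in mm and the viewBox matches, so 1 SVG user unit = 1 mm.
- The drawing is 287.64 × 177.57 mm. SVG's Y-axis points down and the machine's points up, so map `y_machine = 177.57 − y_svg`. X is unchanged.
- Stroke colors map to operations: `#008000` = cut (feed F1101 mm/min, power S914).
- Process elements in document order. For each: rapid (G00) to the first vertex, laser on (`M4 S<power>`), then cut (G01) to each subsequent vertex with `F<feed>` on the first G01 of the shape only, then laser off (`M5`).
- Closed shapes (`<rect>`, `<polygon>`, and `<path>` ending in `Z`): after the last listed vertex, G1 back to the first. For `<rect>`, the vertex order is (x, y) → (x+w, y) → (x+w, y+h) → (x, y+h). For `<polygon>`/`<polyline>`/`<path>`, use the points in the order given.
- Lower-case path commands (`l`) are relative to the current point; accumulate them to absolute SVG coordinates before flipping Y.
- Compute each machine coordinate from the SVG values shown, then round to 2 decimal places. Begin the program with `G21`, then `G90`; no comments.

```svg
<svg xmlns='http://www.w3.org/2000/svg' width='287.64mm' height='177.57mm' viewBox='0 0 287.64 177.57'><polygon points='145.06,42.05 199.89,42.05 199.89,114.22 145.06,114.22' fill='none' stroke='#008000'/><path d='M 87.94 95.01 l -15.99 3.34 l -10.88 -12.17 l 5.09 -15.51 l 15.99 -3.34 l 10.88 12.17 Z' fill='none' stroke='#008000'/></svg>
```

viewBox `0 0 287.64 177.57` with mm width/height → 1 unit = 1 mm. Flip: y_m = 177.57 − y_svg.

**Shape 1** — `<polygon>` rectangle, stroke `#008000` → cut (S914, F1101). Machine vertices: (145.06,135.52) → (199.89,135.52) → (199.89,63.35) → (145.06,63.35) → (145.06,135.52). Closed: final G1 returns to the first vertex.

**Shape 2** — `<path>` regular polygon, stroke `#008000` → cut (S914, F1101). Machine vertices: (87.94,82.56) → (71.95,79.22) → (61.07,91.39) → (66.16,106.90) → (82.15,110.24) → (93.03,98.07) → (87.94,82.56). Closed: final G1 returns to the first vertex.

G21
G90
G00 X145.06 Y135.52
M4 S914
G01 X199.89 Y135.52 F1101
G01 X199.89 Y63.35
G01 X145.06 Y63.35
G01 X145.06 Y135.52
M5
G00 X87.94 Y82.56
M4 S914
G01 X71.95 Y79.22 F1101
G01 X61.07 Y91.39
G01 X66.16 Y106.90
G01 X82.15 Y110.24
G01 X93.03 Y98.07
G01 X87.94 Y82.56
M5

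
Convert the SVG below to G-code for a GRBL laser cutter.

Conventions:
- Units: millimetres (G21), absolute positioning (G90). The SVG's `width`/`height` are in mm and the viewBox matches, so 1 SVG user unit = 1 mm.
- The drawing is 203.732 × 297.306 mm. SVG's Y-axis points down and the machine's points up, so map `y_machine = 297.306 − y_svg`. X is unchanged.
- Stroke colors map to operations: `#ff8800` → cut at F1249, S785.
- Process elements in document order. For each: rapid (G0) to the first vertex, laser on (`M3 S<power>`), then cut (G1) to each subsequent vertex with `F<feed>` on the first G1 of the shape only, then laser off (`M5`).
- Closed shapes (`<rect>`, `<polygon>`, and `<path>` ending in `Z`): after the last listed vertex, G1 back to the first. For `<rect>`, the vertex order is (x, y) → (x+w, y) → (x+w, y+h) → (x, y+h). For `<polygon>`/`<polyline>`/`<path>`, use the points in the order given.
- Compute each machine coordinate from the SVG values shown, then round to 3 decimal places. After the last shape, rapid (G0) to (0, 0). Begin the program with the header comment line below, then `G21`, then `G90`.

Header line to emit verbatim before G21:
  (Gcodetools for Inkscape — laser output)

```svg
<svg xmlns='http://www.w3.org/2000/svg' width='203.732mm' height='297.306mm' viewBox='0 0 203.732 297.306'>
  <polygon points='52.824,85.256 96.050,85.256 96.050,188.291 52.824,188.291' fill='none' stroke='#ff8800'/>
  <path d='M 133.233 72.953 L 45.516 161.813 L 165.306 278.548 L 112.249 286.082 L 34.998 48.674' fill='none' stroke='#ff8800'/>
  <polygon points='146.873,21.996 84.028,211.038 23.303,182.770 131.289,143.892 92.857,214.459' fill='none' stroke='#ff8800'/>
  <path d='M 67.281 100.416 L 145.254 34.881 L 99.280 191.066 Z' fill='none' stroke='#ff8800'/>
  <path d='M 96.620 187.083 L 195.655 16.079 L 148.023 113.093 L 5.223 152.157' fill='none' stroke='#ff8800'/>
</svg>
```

viewBox `0 0 203.732 297.306` with mm width/height → 1 unit = 1 mm. Flip: y_m = 297.306 − y_svg.

**Shape 1** — `<polygon>` rectangle, stroke `#ff8800` → cut (S785, F1249). Machine vertices: (52.824,212.050) → (96.050,212.050) → (96.050,109.015) → (52.824,109.015) → (52.824,212.050). Closed: final G1 returns to the first vertex.

**Shape 2** — `<path>` open polyline, stroke `#ff8800` → cut (S785, F1249). Machine vertices: (133.233,224.353) → (45.516,135.493) → (165.306,18.758) → (112.249,11.224) → (34.998,248.632). Open path.

**Shape 3** — `<polygon>` closed polygon, stroke `#ff8800` → cut (S785, F1249). Machine vertices: (146.873,275.310) → (84.028,86.268) → (23.303,114.536) → (131.289,153.414) → (92.857,82.847) → (146.873,275.310). Closed: final G1 returns to the first vertex.

**Shape 4** — `<path>` closed polygon, stroke `#ff8800` → cut (S785, F1249). Machine vertices: (67.281,196.890) → (145.254,262.425) → (99.280,106.240) → (67.281,196.890). Closed: final G1 returns to the first vertex.

**Shape 5** — `<path>` open polyline, stroke `#ff8800` → cut (S785, F1249). Machine vertices: (96.620,110.223) → (195.655,281.227) → (148.023,184.213) → (5.223,145.149). Open path.

(Gcodetools for Inkscape — laser output)
G21
G90
G0 X52.824 Y212.050
M3 S785
G1 X96.050 Y212.050 F1249
G1 X96.050 Y109.015
G1 X52.824 Y109.015
G1 X52.824 Y212.050
M5
G0 X133.233 Y224.353
M3 S785
G1 X45.516 Y135.493 F1249
G1 X165.306 Y18.758
G1 X112.249 Y11.224
G1 X34.998 Y248.632
M5
G0 X146.873 Y275.310
M3 S785
G1 X84.028 Y86.268 F1249
G1 X23.303 Y114.536
G1 X131.289 Y153.414
G1 X92.857 Y82.847
G1 X146.873 Y275.310
M5
G0 X67.281 Y196.890
M3 S785
G1 X145.254 Y262.425 F1249
G1 X99.280 Y106.240
G1 X67.281 Y196.890
M5
G0 X96.620 Y110.223
M3 S785
G1 X195.655 Y281.227 F1249
G1 X148.023 Y184.213
G1 X5.223 Y145.149
M5
G0 X0.000 Y0.000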